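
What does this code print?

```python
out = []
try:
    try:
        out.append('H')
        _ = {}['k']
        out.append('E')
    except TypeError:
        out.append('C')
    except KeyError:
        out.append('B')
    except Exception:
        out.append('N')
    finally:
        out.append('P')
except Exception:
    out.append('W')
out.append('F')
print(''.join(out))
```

Execution trace: 'H' (inner try body) → 'B' (inner except KeyError) → 'P' (inner finally) → 'F' (after the try/except). Output: HBPF

Answer: HBPF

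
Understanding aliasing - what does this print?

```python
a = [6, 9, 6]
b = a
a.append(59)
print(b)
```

Key concept: basic list aliasing.
Step by step:
`a = [6, 9, 6]` → a = [6, 9, 6]
`b = a` → b = [6, 9, 6] (same object as a)
`a.append(59)` → a = [6, 9, 6, 59] (same object as b); b = [6, 9, 6, 59] (same object as a)
`print(b)` → prints [6, 9, 6, 59]

Answer: [6, 9, 6, 59]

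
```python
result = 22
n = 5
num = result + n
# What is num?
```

Trace:
`result = 22` → result = 22
`n = 5` → n = 5
`num = result + n` → num = 27
So num = 27

Answer: 27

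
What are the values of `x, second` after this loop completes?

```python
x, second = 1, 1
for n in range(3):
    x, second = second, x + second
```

Fibonacci: after 3 iterations
`x, second` takes the values: (1, 1) → (1, 2) → (2, 3) → (3, 5)

Answer: 3, 5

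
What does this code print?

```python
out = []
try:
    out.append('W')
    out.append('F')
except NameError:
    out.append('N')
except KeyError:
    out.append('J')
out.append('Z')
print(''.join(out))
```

Execution trace: 'W' (try body) → 'F' (try body, no exception) → 'Z' (after the try/except). Output: WFZ

Answer: WFZ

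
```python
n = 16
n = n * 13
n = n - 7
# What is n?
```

Trace:
`n = 16` → n = 16
`n = n * 13` → n = 208
`n = n - 7` → n = 201
So n = 201

Answer: 201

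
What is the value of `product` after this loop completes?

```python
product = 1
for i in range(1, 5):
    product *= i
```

4! = 24
`product` takes the values: 1 → 2 → 6 → 24

Answer: 24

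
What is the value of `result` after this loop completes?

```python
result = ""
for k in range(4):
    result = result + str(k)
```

Concatenate digits 0 to 3
`result` takes the values: "" → "0" → "01" → "012" → "0123"

Answer: "0123"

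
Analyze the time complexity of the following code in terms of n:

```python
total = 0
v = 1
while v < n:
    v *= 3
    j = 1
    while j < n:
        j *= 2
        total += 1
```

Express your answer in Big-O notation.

Each loop level contributes: log n × log n. Multiplying the contributions gives O(log² n).

Answer: O(log² n)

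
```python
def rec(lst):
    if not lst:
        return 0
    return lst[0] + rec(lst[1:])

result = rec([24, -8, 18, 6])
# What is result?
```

24 + (-8) + 18 + 6 + 0 = 40

Answer: 40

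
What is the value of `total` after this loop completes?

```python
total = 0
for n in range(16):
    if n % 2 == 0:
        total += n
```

Sum of even numbers 0 to 15
`total` takes the values: 0 → 2 → 6 → 12 → 20 → 30 → 42 → 56

Answer: 56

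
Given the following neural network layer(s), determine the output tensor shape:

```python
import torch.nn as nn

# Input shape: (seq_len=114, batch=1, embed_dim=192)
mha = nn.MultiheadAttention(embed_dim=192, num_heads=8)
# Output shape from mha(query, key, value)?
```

Input: (114, 1, 192) -> Output: (114, 1, 192)

Answer: (114, 1, 192)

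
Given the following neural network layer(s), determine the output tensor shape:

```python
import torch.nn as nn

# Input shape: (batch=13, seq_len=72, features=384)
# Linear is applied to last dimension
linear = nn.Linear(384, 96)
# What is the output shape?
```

Input: (13, 72, 384) -> Output: (13, 72, 96)

Answer: (13, 72, 96)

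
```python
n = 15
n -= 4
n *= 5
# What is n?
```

Trace:
`n = 15` → n = 15
`n -= 4` → n = 11
`n *= 5` → n = 55
So n = 55

Answer: 55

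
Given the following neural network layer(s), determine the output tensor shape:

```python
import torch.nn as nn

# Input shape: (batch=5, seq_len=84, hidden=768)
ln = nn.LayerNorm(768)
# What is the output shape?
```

Input: (5, 84, 768) -> Output: (5, 84, 768)

Answer: (5, 84, 768)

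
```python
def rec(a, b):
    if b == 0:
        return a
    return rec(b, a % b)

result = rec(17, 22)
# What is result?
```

rec(17, 22) -> rec(22, 17) -> rec(17, 5) -> rec(5, 2) -> rec(2, 1) -> rec(1, 0) -> 1

Answer: 1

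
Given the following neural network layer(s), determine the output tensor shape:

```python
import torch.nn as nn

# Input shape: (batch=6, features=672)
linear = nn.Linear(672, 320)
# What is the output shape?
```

Input: (6, 672) -> Output: (6, 320)

Answer: (6, 320)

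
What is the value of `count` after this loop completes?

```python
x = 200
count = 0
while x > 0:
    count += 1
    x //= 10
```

Count digits by repeated division by 10
`count` takes the values: 0 → 1 → 2 → 3

Answer: 3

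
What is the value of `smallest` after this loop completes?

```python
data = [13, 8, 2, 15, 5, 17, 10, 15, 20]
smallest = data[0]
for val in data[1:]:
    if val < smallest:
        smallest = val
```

Minimum of [13, 8, 2, 15, 5, 17, 10, 15, 20]
`smallest` takes the values: 13 → 8 → 2

Answer: 2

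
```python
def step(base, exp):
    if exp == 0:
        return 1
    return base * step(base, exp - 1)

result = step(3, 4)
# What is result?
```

step(3, 4) = 3 * 3 * 3 * 3 = 81

Answer: 81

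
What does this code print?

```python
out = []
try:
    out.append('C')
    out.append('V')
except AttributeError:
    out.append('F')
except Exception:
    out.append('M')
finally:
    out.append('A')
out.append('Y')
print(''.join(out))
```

Execution trace: 'C' (try body) → 'V' (try body, no exception) → 'A' (finally) → 'Y' (after the try/except). Output: CVAY

Answer: CVAY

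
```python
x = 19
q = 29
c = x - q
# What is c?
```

Trace:
`x = 19` → x = 19
`q = 29` → q = 29
`c = x - q` → c = -10
So c = -10

Answer: -10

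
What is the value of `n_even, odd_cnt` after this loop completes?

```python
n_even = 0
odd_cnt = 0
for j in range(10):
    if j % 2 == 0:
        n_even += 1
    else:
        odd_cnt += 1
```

Count evens and odds in range(10)
`n_even, odd_cnt` takes the values: (0, 0) → (1, 0) → (1, 1) → (2, 1) → (2, 2) → (3, 2) → (3, 3) → (4, 3) → (4, 4) → (5, 4) → (5, 5)

Answer: 5, 5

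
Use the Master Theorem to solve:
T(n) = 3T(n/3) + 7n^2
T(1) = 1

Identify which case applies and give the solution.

a=3, b=3, f(n)=7n^2. log_3(3) = 1. Since c=2 > 1 and the regularity condition holds (3(n/3)^2 = (3/3^2)n^2 with 3/3^2 < 1), Case 3 applies: T(n) = Θ(f(n)) = O(n^2).

Answer: O(n^2) - Case 3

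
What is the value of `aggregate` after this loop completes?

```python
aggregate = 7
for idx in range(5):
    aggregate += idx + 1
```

Start at 7, add 1 to 5 = 22
`aggregate` takes the values: 7 → 8 → 10 → 13 → 17 → 22

Answer: 22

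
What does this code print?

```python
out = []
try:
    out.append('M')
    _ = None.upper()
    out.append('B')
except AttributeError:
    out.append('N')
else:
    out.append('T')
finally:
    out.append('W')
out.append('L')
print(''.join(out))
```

Execution trace: 'M' (try body) → 'N' (except AttributeError) → 'W' (finally) → 'L' (after the try/except). Output: MNWL

Answer: MNWL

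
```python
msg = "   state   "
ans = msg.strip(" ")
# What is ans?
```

Trace:
`msg = "   state   "` → msg = '   state   '
`ans = msg.strip(" ")` → ans = 'state'
So ans = 'state'

Answer: 'state'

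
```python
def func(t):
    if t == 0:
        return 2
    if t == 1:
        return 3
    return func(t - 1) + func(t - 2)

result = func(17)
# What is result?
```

Build up from base cases: func(0)=2, func(1)=3, func(2)=5, func(3)=8, func(4)=13, func(5)=21, func(6)=34, ..., func(17)=6765

Answer: 6765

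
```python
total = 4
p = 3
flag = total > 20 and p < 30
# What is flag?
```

Trace:
`total = 4` → total = 4
`p = 3` → p = 3
`flag = total > 20 and p < 30` → flag = False
So flag = False

Answer: False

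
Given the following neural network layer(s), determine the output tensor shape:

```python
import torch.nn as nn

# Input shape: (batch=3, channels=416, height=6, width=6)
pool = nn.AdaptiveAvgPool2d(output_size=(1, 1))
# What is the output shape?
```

Input: (3, 416, 6, 6) -> Output: (3, 416, 1, 1)

Answer: (3, 416, 1, 1)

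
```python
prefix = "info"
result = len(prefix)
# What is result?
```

Trace:
`prefix = "info"` → prefix = 'info'
`result = len(prefix)` → result = 4
So result = 4

Answer: 4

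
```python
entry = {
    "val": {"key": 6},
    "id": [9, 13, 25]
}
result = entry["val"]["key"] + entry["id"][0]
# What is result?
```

Trace:
`entry = { ...` → entry = {'val': {'key': 6}, 'id': [9, 13, 25]}
`result = entry["val"]["key"] + entry["id"][0]` → result = 15
So result = 15

Answer: 15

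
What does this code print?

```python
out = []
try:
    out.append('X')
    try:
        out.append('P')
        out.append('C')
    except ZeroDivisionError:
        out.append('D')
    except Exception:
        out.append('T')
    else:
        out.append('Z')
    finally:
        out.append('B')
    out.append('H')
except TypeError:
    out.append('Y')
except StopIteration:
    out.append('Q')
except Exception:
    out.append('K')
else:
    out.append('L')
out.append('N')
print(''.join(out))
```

Execution trace: 'X' (try body) → 'P' (inner try body) → 'C' (inner try body, no exception) → 'Z' (inner else) → 'B' (inner finally) → 'H' (try body, no exception) → 'L' (else) → 'N' (after the try/except). Output: XPCZBHLN

Answer: XPCZBHLN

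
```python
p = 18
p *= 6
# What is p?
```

Trace:
`p = 18` → p = 18
`p *= 6` → p = 108
So p = 108

Answer: 108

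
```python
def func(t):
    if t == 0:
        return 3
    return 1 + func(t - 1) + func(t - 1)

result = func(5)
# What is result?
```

func(t) = 1 + 2·func(t-1), func(0)=3. Closed form: (3+1)·2^5 - 1 = 127.

Answer: 127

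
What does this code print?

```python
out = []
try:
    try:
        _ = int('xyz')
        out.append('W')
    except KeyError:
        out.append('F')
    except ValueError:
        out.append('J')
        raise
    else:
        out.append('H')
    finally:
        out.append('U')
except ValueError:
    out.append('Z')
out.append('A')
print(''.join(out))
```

Execution trace: 'J' (inner except ValueError) → 'U' (inner finally) → 'Z' (outer except ValueError) → 'A' (after the try/except). Output: JUZA

Answer: JUZA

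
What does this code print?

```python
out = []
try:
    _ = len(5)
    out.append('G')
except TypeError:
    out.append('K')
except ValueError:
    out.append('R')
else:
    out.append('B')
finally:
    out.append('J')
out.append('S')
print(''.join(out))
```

Execution trace: 'K' (except TypeError) → 'J' (finally) → 'S' (after the try/except). Output: KJS

Answer: KJS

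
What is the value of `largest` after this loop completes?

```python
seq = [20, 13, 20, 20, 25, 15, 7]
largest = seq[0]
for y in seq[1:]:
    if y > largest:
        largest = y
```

Maximum of [20, 13, 20, 20, 25, 15, 7]
`largest` takes the values: 20 → 25

Answer: 25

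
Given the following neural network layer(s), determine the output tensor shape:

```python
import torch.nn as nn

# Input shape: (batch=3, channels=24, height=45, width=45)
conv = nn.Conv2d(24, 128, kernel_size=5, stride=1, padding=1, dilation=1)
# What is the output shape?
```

Input: (3, 24, 45, 45) -> Output: (3, 128, 43, 43)

Answer: (3, 128, 43, 43)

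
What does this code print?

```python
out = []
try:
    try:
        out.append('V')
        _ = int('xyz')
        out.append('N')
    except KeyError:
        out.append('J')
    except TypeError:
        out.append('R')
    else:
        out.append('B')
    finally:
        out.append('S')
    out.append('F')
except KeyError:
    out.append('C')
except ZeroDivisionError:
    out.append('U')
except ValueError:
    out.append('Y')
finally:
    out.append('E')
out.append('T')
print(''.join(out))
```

Execution trace: 'V' (inner try body) → 'S' (inner finally) → 'Y' (except ValueError) → 'E' (finally) → 'T' (after the try/except). Output: VSYET

Answer: VSYET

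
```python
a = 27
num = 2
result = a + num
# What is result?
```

Trace:
`a = 27` → a = 27
`num = 2` → num = 2
`result = a + num` → result = 29
So result = 29

Answer: 29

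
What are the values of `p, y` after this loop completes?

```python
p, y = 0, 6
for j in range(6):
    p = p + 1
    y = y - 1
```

p goes 0→6, y goes 6→0
`p, y` takes the values: (0, 6) → (1, 6) → (1, 5) → (2, 5) → (2, 4) → (3, 4) → (3, 3) → (4, 3) → (4, 2) → (5, 2) → (5, 1) → (6, 1) → (6, 0)

Answer: 6, 0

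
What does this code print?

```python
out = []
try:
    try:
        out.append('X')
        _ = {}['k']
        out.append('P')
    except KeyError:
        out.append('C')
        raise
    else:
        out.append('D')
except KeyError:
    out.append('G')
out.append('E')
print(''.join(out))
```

Execution trace: 'X' (inner try body) → 'C' (inner except KeyError) → 'G' (outer except KeyError) → 'E' (after the try/except). Output: XCGE

Answer: XCGE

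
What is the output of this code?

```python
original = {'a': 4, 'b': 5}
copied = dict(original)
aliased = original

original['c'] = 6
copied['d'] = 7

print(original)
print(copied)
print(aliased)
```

Key concept: dict() creates copy, assignment creates alias.
Step by step:
`original = {'a': 4, 'b': 5}` → original = {'a': 4, 'b': 5}
`copied = dict(original)` → copied = {'a': 4, 'b': 5}
`aliased = original` → aliased = {'a': 4, 'b': 5} (same object as original)
`original['c'] = 6` → original = {'a': 4, 'b': 5, 'c': 6} (same object as aliased); aliased = {'a': 4, 'b': 5, 'c': 6} (same object as original)
`copied['d'] = 7` → copied = {'a': 4, 'b': 5, 'd': 7}
`print(original)` → prints {'a': 4, 'b': 5, 'c': 6}
`print(copied)` → prints {'a': 4, 'b': 5, 'd': 7}
`print(aliased)` → prints {'a': 4, 'b': 5, 'c': 6}

Answer:
{'a': 4, 'b': 5, 'c': 6}
{'a': 4, 'b': 5, 'd': 7}
{'a': 4, 'b': 5, 'c': 6}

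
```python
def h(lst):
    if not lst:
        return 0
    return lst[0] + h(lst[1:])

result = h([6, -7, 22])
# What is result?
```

6 + (-7) + 22 + 0 = 21

Answer: 21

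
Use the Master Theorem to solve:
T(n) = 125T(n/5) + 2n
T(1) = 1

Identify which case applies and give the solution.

a=125, b=5, f(n)=2n. log_5(125) = 3. Since c=1 < 3, Case 1 applies: T(n) = Θ(n^log_b(a)) = O(n^3).

Answer: O(n^3) - Case 1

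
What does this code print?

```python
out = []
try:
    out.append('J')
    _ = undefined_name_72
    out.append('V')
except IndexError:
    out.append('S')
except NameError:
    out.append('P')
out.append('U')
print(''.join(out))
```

Execution trace: 'J' (try body) → 'P' (except NameError) → 'U' (after the try/except). Output: JPU

Answer: JPU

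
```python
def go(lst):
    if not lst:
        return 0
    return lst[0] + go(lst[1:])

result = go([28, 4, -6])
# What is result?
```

28 + 4 + (-6) + 0 = 26

Answer: 26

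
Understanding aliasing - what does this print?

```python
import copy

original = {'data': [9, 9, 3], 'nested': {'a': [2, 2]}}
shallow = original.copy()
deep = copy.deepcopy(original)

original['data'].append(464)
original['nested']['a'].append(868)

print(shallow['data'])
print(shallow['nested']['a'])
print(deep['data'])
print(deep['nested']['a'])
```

Key concept: comparing shallow vs deep copy.
Step by step:
`original = {'data': [9, 9, 3], 'nested': {'a': [2, 2]}}` → original = {'data': [9, 9, 3], 'nested': {'a': [2, 2]}}
`shallow = original.copy()` → shallow = {'data': [9, 9, 3], 'nested': {'a': [2, 2]}}
`deep = copy.deepcopy(original)` → deep = {'data': [9, 9, 3], 'nested': {'a': [2, 2]}}
`original['data'].append(464)` → original = {'data': [9, 9, 3, 464], 'nested': {'a': [2, 2]}}; shallow = {'data': [9, 9, 3, 464], 'nested': {'a': [2, 2]}}
`original['nested']['a'].append(868)` → original = {'data': [9, 9, 3, 464], 'nested': {'a': [2, 2, 868]}}; shallow = {'data': [9, 9, 3, 464], 'nested': {'a': [2, 2, 868]}}
`print(shallow['data'])` → prints [9, 9, 3, 464]
`print(shallow['nested']['a'])` → prints [2, 2, 868]
`print(deep['data'])` → prints [9, 9, 3]
`print(deep['nested']['a'])` → prints [2, 2]

Answer:
[9, 9, 3, 464]
[2, 2, 868]
[9, 9, 3]
[2, 2]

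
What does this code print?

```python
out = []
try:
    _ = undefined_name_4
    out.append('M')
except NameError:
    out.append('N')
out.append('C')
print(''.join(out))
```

Execution trace: 'N' (except NameError) → 'C' (after the try/except). Output: NC

Answer: NC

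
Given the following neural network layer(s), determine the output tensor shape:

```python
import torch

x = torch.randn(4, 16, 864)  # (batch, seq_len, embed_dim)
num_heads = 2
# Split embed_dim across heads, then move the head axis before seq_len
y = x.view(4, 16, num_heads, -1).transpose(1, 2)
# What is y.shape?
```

Input: (4, 16, 864) -> head_dim = 864 // 2 = 432; after view: (4, 16, 2, 432) -> after transpose(1, 2): (4, 2, 16, 432) -> Output: (4, 2, 16, 432)

Answer: (4, 2, 16, 432)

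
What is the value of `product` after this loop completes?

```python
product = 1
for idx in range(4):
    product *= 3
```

3^4 = 81
`product` takes the values: 1 → 3 → 9 → 27 → 81

Answer: 81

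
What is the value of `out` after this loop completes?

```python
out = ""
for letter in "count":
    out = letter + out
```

Reverse 'count'
`out` takes the values: "" → "c" → "oc" → "uoc" → "nuoc" → "tnuoc"

Answer: "tnuoc"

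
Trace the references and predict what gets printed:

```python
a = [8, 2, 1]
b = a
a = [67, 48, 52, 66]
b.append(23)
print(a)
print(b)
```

Key concept: rebinding vs mutation: a is rebound to a new list, b still points at the original.
Step by step:
`a = [8, 2, 1]` → a = [8, 2, 1]
`b = a` → b = [8, 2, 1] (same object as a)
`a = [67, 48, 52, 66]` → a = [67, 48, 52, 66]
`b.append(23)` → b = [8, 2, 1, 23]
`print(a)` → prints [67, 48, 52, 66]
`print(b)` → prints [8, 2, 1, 23]

Answer:
[67, 48, 52, 66]
[8, 2, 1, 23]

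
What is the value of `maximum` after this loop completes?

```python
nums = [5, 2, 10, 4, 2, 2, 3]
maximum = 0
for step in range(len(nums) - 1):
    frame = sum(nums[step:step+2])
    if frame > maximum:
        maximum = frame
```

Max sum of 2-element window in [5, 2, 10, 4, 2, 2, 3]
`maximum` takes the values: 0 → 7 → 12 → 14

Answer: 14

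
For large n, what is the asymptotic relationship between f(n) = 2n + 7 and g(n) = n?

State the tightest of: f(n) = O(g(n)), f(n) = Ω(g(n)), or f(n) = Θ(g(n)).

2n + 7 vs n: f(n) = Θ(g(n)) — they are asymptotically equivalent (constant factors don't affect Θ).

Answer: f(n) = Θ(g(n)) — they are asymptotically equivalent (constant factors don't affect Θ).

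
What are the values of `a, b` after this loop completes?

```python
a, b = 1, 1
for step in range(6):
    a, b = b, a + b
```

Fibonacci: after 6 iterations
`a, b` takes the values: (1, 1) → (1, 2) → (2, 3) → (3, 5) → (5, 8) → (8, 13) → (13, 21)

Answer: 13, 21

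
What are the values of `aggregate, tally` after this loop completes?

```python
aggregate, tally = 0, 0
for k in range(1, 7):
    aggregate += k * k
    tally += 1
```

Sum of squares and count
`aggregate, tally` takes the values: (0, 0) → (1, 0) → (1, 1) → (5, 1) → (5, 2) → (14, 2) → (14, 3) → (30, 3) → (30, 4) → (55, 4) → (55, 5) → (91, 5) → (91, 6)

Answer: 91, 6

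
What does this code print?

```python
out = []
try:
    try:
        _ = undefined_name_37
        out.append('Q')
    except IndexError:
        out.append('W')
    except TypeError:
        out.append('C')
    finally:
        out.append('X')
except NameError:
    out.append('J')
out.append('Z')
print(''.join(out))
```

Execution trace: 'X' (inner finally) → 'J' (outer except NameError) → 'Z' (after the try/except). Output: XJZ

Answer: XJZ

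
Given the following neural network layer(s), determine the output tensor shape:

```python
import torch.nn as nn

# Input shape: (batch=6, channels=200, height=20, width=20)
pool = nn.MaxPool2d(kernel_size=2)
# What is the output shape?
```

Input: (6, 200, 20, 20) -> Output: (6, 200, 10, 10)

Answer: (6, 200, 10, 10)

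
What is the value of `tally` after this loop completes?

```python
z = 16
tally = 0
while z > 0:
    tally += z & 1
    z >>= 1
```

Count set bits in 16 (binary: 0b10000)
`tally` takes the values: 0 → 1

Answer: 1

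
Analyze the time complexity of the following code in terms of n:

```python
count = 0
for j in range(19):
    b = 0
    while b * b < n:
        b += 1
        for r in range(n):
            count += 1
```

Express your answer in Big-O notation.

Each loop level contributes: 1 × √n × n. Multiplying the contributions gives O(n√n).

Answer: O(n√n)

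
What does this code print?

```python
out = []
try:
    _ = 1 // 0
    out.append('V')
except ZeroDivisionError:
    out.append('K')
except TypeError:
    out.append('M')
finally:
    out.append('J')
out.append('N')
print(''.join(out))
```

Execution trace: 'K' (except ZeroDivisionError) → 'J' (finally) → 'N' (after the try/except). Output: KJN

Answer: KJN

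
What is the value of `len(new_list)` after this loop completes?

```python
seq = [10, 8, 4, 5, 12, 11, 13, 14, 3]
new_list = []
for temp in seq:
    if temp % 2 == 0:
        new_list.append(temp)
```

Count even numbers in [10, 8, 4, 5, 12, 11, 13, 14, 3]
`new_list` takes the values: [] → [10] → [10, 8] → [10, 8, 4] → [10, 8, 4, 12] → [10, 8, 4, 12, 14]
So `len(new_list)` = 5

Answer: 5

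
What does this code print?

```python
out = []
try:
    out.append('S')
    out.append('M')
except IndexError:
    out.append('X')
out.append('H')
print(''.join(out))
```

Execution trace: 'S' (try body) → 'M' (try body, no exception) → 'H' (after the try/except). Output: SMH

Answer: SMH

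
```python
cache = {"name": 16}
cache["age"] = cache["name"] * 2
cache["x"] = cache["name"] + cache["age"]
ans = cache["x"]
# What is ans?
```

Trace:
`cache = {"name": 16}` → cache = {'name': 16}
`cache["age"] = cache["name"] * 2` → cache = {'name': 16, 'age': 32}
`cache["x"] = cache["name"] + cache["age"]` → cache = {'name': 16, 'age': 32, 'x': 48}
`ans = cache["x"]` → ans = 48
So ans = 48

Answer: 48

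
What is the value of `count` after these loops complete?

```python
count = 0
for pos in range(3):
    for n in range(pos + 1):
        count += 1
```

Triangle: 1 + 2 + ... + 3
`count` takes the values: 0 → 1 → 2 → 3 → 4 → 5 → 6

Answer: 6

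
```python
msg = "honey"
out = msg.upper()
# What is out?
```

Trace:
`msg = "honey"` → msg = 'honey'
`out = msg.upper()` → out = 'HONEY'
So out = 'HONEY'

Answer: 'HONEY'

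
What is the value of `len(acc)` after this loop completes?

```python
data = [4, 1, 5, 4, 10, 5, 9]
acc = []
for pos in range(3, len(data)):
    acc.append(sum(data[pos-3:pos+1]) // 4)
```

Number of 4-element averages
`acc` takes the values: [] → [3] → [3, 5] → [3, 5, 6] → [3, 5, 6, 7]
So `len(acc)` = 4

Answer: 4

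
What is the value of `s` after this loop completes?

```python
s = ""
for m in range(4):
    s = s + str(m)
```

Concatenate digits 0 to 3
`s` takes the values: "" → "0" → "01" → "012" → "0123"

Answer: "0123"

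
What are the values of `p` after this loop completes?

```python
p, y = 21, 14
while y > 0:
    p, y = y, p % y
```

GCD of 21 and 14
`p` takes the values: 21 → 14 → 7

Answer: 7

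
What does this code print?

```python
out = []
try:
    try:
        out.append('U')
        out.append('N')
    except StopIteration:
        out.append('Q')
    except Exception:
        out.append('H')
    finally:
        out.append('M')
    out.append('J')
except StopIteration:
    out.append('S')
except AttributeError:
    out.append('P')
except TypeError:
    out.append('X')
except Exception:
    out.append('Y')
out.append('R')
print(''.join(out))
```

Execution trace: 'U' (inner try body) → 'N' (inner try body, no exception) → 'M' (inner finally) → 'J' (try body, no exception) → 'R' (after the try/except). Output: UNMJR

Answer: UNMJR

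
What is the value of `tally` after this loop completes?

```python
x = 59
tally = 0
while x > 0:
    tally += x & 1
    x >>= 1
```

Count set bits in 59 (binary: 0b111011)
`tally` takes the values: 0 → 1 → 2 → 3 → 4 → 5

Answer: 5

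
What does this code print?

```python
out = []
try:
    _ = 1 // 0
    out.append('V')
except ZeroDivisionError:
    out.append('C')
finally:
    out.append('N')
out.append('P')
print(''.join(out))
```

Execution trace: 'C' (except ZeroDivisionError) → 'N' (finally) → 'P' (after the try/except). Output: CNP

Answer: CNP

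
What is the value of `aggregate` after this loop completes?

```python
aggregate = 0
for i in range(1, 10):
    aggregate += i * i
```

Sum of squares 1² to 9² = 285
`aggregate` takes the values: 0 → 1 → 5 → 14 → 30 → 55 → 91 → 140 → 204 → 285

Answer: 285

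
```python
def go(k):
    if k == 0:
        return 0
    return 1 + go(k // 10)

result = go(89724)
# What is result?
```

Count of digits of 89724: 5

Answer: 5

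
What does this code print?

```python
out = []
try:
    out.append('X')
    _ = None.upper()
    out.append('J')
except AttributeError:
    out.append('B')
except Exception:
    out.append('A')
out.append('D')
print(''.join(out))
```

Execution trace: 'X' (try body) → 'B' (except AttributeError) → 'D' (after the try/except). Output: XBD

Answer: XBD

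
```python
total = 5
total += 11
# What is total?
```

Trace:
`total = 5` → total = 5
`total += 11` → total = 16
So total = 16

Answer: 16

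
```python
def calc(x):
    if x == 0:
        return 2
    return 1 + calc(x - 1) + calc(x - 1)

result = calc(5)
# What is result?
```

calc(x) = 1 + 2·calc(x-1), calc(0)=2. Closed form: (2+1)·2^5 - 1 = 95.

Answer: 95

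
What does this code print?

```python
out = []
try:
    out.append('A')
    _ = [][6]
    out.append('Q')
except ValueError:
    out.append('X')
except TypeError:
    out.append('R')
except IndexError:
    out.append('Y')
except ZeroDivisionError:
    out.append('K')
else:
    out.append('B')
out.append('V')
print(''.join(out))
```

Execution trace: 'A' (try body) → 'Y' (except IndexError) → 'V' (after the try/except). Output: AYV

Answer: AYV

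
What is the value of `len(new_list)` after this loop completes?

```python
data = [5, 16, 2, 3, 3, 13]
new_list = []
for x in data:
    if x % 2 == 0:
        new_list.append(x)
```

Count even numbers in [5, 16, 2, 3, 3, 13]
`new_list` takes the values: [] → [16] → [16, 2]
So `len(new_list)` = 2

Answer: 2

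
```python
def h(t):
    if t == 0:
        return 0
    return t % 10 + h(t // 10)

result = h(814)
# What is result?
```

Sum of digits of 814: 4 + 1 + 8 = 13

Answer: 13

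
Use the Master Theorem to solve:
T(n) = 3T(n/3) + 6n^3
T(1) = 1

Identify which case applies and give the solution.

a=3, b=3, f(n)=6n^3. log_3(3) = 1. Since c=3 > 1 and the regularity condition holds (3(n/3)^3 = (3/3^3)n^3 with 3/3^3 < 1), Case 3 applies: T(n) = Θ(f(n)) = O(n^3).

Answer: O(n^3) - Case 3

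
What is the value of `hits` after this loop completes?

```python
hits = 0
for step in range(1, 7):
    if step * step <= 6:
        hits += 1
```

Count numbers where step² ≤ 6
`hits` takes the values: 0 → 1 → 2

Answer: 2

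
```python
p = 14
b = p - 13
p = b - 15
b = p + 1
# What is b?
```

Trace:
`p = 14` → p = 14
`b = p - 13` → b = 1
`p = b - 15` → p = -14
`b = p + 1` → b = -13
So b = -13

Answer: -13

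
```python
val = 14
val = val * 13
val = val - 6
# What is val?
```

Trace:
`val = 14` → val = 14
`val = val * 13` → val = 182
`val = val - 6` → val = 176
So val = 176

Answer: 176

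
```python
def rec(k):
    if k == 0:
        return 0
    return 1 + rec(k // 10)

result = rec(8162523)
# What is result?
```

Count of digits of 8162523: 7

Answer: 7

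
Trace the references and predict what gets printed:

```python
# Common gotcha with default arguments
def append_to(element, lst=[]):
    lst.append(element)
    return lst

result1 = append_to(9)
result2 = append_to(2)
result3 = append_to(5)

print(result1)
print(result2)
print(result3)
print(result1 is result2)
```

Key concept: mutable default argument gotcha.
Step by step:
`result1 = append_to(9)` → result1 = [9]
`result2 = append_to(2)` → result1 = [9, 2] (same object as result2); result2 = [9, 2] (same object as result1)
`result3 = append_to(5)` → result1 = [9, 2, 5] (same object as result2, result3); result2 = [9, 2, 5] (same object as result1, result3); result3 = [9, 2, 5] (same object as result1, result2)
`print(result1)` → prints [9, 2, 5]
`print(result2)` → prints [9, 2, 5]
`print(result3)` → prints [9, 2, 5]
`print(result1 is result2)` → prints True

Answer:
[9, 2, 5]
[9, 2, 5]
[9, 2, 5]
True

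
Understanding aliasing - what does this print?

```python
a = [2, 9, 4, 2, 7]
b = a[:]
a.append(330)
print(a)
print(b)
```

Key concept: slice [:] creates copy.
Step by step:
`a = [2, 9, 4, 2, 7]` → a = [2, 9, 4, 2, 7]
`b = a[:]` → b = [2, 9, 4, 2, 7]
`a.append(330)` → a = [2, 9, 4, 2, 7, 330]
`print(a)` → prints [2, 9, 4, 2, 7, 330]
`print(b)` → prints [2, 9, 4, 2, 7]

Answer:
[2, 9, 4, 2, 7, 330]
[2, 9, 4, 2, 7]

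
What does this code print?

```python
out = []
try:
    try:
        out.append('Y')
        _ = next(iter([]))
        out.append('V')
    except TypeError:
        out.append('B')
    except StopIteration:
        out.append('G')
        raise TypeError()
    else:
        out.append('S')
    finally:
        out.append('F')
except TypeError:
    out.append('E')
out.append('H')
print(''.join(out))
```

Execution trace: 'Y' (inner try body) → 'G' (inner except StopIteration) → 'F' (inner finally) → 'E' (outer except TypeError) → 'H' (after the try/except). Output: YGFEH

Answer: YGFEH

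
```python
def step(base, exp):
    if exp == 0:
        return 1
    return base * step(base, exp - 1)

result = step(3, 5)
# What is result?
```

step(3, 5) = 3 * 3 * 3 * 3 * 3 = 243

Answer: 243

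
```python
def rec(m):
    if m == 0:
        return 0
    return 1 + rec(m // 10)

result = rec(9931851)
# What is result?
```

Count of digits of 9931851: 7

Answer: 7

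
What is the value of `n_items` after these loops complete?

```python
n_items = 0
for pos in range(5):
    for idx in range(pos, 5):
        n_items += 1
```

Upper triangle: 5 + 4 + ... + 1
`n_items` takes the values: 0 → 1 → 2 → 3 → 4 → 5 → 6 → 7 → 8 → 9 → 10 → 11 → 12 → 13 → 14 → 15

Answer: 15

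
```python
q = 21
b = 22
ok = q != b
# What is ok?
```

Trace:
`q = 21` → q = 21
`b = 22` → b = 22
`ok = q != b` → ok = True
So ok = True

Answer: True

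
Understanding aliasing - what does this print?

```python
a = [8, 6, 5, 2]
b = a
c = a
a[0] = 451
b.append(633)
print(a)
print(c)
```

Key concept: multiple aliases.
Step by step:
`a = [8, 6, 5, 2]` → a = [8, 6, 5, 2]
`b = a` → b = [8, 6, 5, 2] (same object as a)
`c = a` → c = [8, 6, 5, 2] (same object as a, b)
`a[0] = 451` → a = [451, 6, 5, 2] (same object as b, c); b = [451, 6, 5, 2] (same object as a, c); c = [451, 6, 5, 2] (same object as a, b)
`b.append(633)` → a = [451, 6, 5, 2, 633] (same object as b, c); b = [451, 6, 5, 2, 633] (same object as a, c); c = [451, 6, 5, 2, 633] (same object as a, b)
`print(a)` → prints [451, 6, 5, 2, 633]
`print(c)` → prints [451, 6, 5, 2, 633]

Answer:
[451, 6, 5, 2, 633]
[451, 6, 5, 2, 633]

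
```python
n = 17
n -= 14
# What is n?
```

Trace:
`n = 17` → n = 17
`n -= 14` → n = 3
So n = 3

Answer: 3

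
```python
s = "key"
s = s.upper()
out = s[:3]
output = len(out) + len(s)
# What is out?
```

Trace:
`s = "key"` → s = 'key'
`s = s.upper()` → s = 'KEY'
`out = s[:3]` → out = 'KEY'
`output = len(out) + len(s)` → output = 6
So out = 'KEY'

Answer: 'KEY'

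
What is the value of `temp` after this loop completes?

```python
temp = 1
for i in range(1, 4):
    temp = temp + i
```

Start at 1, add 1 through 3
`temp` takes the values: 1 → 2 → 4 → 7

Answer: 7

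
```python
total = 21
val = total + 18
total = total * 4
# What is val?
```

Trace:
`total = 21` → total = 21
`val = total + 18` → val = 39
`total = total * 4` → total = 84
So val = 39

Answer: 39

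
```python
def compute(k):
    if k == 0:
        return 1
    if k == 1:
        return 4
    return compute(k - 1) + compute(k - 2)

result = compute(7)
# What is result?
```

Build up from base cases: compute(0)=1, compute(1)=4, compute(2)=5, compute(3)=9, compute(4)=14, compute(5)=23, compute(6)=37, ..., compute(7)=60

Answer: 60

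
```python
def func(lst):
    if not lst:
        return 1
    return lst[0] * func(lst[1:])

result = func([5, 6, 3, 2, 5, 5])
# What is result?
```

Product over [5, 6, 3, 2, 5, 5] = 5 * 6 * 3 * 2 * 5 * 5 = 4500

Answer: 4500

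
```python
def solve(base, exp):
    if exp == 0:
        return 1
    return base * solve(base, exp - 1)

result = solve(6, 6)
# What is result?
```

solve(6, 6) = 6 * 6 * 6 * 6 * 6 * 6 = 46656

Answer: 46656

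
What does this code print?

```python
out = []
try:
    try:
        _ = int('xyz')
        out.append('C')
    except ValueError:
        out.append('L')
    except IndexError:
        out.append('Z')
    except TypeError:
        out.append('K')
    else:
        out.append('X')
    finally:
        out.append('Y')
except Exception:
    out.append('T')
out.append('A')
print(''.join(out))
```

Execution trace: 'L' (inner except ValueError) → 'Y' (inner finally) → 'A' (after the try/except). Output: LYA

Answer: LYA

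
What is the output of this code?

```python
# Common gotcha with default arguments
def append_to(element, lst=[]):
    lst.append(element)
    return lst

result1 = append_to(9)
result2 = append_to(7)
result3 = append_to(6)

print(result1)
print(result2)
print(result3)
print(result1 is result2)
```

Key concept: mutable default argument gotcha.
Step by step:
`result1 = append_to(9)` → result1 = [9]
`result2 = append_to(7)` → result1 = [9, 7] (same object as result2); result2 = [9, 7] (same object as result1)
`result3 = append_to(6)` → result1 = [9, 7, 6] (same object as result2, result3); result2 = [9, 7, 6] (same object as result1, result3); result3 = [9, 7, 6] (same object as result1, result2)
`print(result1)` → prints [9, 7, 6]
`print(result2)` → prints [9, 7, 6]
`print(result3)` → prints [9, 7, 6]
`print(result1 is result2)` → prints True

Answer:
[9, 7, 6]
[9, 7, 6]
[9, 7, 6]
True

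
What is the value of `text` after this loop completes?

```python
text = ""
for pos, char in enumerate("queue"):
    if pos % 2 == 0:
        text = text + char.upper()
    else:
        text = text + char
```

Uppercase even positions in 'queue'
`text` takes the values: "" → "Q" → "Qu" → "QuE" → "QuEu" → "QuEuE"

Answer: "QuEuE"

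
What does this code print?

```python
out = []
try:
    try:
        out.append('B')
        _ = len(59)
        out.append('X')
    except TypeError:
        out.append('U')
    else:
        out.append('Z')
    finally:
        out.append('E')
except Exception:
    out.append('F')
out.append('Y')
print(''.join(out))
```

Execution trace: 'B' (inner try body) → 'U' (inner except TypeError) → 'E' (inner finally) → 'Y' (after the try/except). Output: BUEY

Answer: BUEY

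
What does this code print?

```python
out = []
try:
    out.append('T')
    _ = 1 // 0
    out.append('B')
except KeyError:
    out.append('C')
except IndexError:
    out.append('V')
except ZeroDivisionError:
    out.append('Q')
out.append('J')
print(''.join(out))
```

Execution trace: 'T' (try body) → 'Q' (except ZeroDivisionError) → 'J' (after the try/except). Output: TQJ

Answer: TQJ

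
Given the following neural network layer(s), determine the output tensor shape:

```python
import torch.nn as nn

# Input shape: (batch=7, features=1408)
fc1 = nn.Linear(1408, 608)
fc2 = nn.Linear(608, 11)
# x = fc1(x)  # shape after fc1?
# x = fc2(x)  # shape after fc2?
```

Input: (7, 1408) -> after fc1: (7, 608) -> Output: (7, 11)

Answer: (7, 11)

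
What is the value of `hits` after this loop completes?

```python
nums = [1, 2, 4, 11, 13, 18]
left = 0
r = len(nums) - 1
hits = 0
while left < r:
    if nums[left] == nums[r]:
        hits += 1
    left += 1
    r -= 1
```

Count matching pairs from ends
`hits` takes the values: 0

Answer: 0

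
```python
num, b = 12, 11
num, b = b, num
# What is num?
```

Trace:
`num, b = 12, 11` → num = 12; b = 11
`num, b = b, num` → num = 11; b = 12
So num = 11

Answer: 11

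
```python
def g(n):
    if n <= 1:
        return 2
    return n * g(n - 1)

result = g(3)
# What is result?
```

g(3) = 3 * 2 * 2 = 12

Answer: 12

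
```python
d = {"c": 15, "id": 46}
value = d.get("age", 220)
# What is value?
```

Trace:
`d = {"c": 15, "id": 46}` → d = {'c': 15, 'id': 46}
`value = d.get("age", 220)` → value = 220
So value = 220

Answer: 220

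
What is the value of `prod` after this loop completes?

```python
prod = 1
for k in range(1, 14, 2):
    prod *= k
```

Product of 1, 3, 5, ... up to 13
`prod` takes the values: 1 → 3 → 15 → 105 → 945 → 10395 → 135135

Answer: 135135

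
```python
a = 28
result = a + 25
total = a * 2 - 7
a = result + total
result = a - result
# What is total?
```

Trace:
`a = 28` → a = 28
`result = a + 25` → result = 53
`total = a * 2 - 7` → total = 49
`a = result + total` → a = 102
`result = a - result` → result = 49
So total = 49

Answer: 49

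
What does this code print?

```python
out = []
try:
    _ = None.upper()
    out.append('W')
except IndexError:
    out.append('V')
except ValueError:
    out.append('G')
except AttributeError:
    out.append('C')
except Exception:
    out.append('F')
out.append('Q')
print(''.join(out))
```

Execution trace: 'C' (except AttributeError) → 'Q' (after the try/except). Output: CQ

Answer: CQ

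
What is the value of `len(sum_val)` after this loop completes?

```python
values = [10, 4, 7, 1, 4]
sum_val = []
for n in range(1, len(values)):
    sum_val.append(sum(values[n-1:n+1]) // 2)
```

Number of 2-element averages
`sum_val` takes the values: [] → [7] → [7, 5] → [7, 5, 4] → [7, 5, 4, 2]
So `len(sum_val)` = 4

Answer: 4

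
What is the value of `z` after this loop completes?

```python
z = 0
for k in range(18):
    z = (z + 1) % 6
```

Increment mod 6, 18 times = 0
`z` takes the values: 0 → 1 → 2 → 3 → 4 → 5 → 0 → 1 → 2 → 3 → 4 → 5 → 0 → 1 → 2 → 3 → 4 → 5 → 0

Answer: 0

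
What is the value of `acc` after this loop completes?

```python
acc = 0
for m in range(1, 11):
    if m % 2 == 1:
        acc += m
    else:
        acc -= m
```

Add odd, subtract even
`acc` takes the values: 0 → 1 → -1 → 2 → -2 → 3 → -3 → 4 → -4 → 5 → -5

Answer: -5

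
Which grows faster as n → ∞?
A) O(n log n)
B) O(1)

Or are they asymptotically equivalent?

O(n log n) vs O(1): Higher order terms dominate.

Answer: A) O(n log n) grows faster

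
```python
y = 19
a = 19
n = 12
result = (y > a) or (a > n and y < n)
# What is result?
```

Trace:
`y = 19` → y = 19
`a = 19` → a = 19
`n = 12` → n = 12
`result = (y > a) or (a > n and y < n)` → result = False
So result = False

Answer: False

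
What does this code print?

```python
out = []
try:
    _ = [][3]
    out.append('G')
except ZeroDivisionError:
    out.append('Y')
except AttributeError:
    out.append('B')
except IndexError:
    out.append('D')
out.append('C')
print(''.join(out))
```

Execution trace: 'D' (except IndexError) → 'C' (after the try/except). Output: DC

Answer: DC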